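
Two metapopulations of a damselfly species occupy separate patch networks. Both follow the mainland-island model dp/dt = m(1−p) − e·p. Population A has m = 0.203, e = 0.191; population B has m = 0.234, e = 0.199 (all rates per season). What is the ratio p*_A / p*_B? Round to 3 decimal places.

A: p*_A = m/(m+e) = 0.203/0.3940 = 0.5152.
B: p*_B = 0.234/0.4330 = 0.5404.
p*_A / p*_B = 0.5152/0.5404 = 0.9534.

0.953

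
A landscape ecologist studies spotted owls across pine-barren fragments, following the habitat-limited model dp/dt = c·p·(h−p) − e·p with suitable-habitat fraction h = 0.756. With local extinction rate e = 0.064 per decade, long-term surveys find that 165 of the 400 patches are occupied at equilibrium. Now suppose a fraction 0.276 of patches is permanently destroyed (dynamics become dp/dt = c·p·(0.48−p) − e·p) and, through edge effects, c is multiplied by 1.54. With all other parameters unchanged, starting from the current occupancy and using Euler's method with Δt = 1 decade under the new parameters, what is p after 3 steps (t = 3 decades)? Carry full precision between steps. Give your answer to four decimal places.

Observed p* = 165/400 = 0.41250.
Balance c(h−p*) = e gives c = e/(0.756 − 0.41250) = 0.064/0.34350 = 0.18632.
Starting from p₀ = 0.41250; update p ← p + (dp/dt)·Δt with the new parameters.
step 1: Δp = -0.01841, p = 0.39409
step 2: Δp = -0.01551, p = 0.37858
step 3: Δp = -0.01321, p = 0.36537

0.3654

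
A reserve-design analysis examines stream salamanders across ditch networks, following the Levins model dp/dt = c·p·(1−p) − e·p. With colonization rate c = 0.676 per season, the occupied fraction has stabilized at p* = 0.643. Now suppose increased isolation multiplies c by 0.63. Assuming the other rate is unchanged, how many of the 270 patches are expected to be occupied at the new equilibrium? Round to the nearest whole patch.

Balance c(1−p*) = e gives e = 0.676×(1 − 0.64300) = 0.24133.
New p* = 1 − e/c = 1 − 0.24133/0.42588 = 0.43334.
Expected occupied = 270 × 0.43334 = 117.00 ≈ 117.

117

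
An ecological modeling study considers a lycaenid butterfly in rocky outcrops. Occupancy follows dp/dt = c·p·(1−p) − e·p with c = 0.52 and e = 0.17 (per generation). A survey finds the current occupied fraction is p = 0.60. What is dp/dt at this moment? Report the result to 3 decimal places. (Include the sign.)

Colonization term: c·p·(1−p) = 0.52×0.60×0.4000 = 0.12480.
Extinction term: e·p = 0.10200.
dp/dt = 0.12480 − 0.10200 = 0.02280.

0.023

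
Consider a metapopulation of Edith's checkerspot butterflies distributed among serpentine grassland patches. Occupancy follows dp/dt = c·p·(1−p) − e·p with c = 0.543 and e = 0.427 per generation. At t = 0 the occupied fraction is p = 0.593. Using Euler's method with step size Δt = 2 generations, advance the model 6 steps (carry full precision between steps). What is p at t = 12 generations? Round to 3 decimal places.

Update rule: p ← p + [c·p·(1−p) − e·p]·Δt with Δt = 2.
t = 2: p = 0.59300 + (-0.24431) = 0.34869
t = 4: p = 0.34869 + (-0.05114) = 0.29754
t = 6: p = 0.29754 + (-0.02712) = 0.27043
t = 8: p = 0.27043 + (-0.01668) = 0.25375
t = 10: p = 0.25375 + (-0.01106) = 0.24269
t = 12: p = 0.24269 + (-0.00766) = 0.23503

0.235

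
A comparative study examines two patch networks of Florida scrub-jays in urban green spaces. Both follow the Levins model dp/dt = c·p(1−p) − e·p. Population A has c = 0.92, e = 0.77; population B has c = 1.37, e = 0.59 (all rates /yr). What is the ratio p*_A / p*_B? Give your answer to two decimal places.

A: p*_A = 1 − 0.77/0.92 = 0.1630.
B: p*_B = 1 − 0.59/1.37 = 0.5693.
p*_A / p*_B = 0.1630/0.5693 = 0.2864.

0.29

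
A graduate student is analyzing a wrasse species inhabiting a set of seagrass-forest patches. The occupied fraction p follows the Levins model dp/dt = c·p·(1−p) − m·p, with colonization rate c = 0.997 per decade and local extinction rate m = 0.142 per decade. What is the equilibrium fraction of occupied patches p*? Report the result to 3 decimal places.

0.858

At equilibrium, colonization balances extinction: c·p*·(1−p*) = m·p*.
So p* = 1 − m/c = 1 − 0.142/0.997 = 1 − 0.1424 = 0.8576.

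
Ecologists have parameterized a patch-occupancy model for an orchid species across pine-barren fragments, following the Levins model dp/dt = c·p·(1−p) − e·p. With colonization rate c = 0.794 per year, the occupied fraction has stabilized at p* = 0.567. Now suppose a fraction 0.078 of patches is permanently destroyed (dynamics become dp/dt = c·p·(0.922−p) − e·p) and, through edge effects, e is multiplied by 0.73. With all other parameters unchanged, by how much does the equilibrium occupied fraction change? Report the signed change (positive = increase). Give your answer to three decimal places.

Balance c(1−p*) = e gives e = 0.794×(1 − 0.56700) = 0.34380.
New p* = 0.922 − e/c = 0.922 − 0.25097/0.79400 = 0.60592.
Δp* = 0.60592 − 0.56700 = +0.03892.

0.039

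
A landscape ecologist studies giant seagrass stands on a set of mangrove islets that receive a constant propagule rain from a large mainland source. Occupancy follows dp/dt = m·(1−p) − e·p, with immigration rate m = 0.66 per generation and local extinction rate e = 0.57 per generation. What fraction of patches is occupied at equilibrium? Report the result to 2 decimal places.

0.54

Setting dp/dt = 0: m − m·p* = e·p*, so m = (m+e)·p*.
p* = m/(m+e) = 0.66/(0.66+0.57) = 0.66/1.2300 = 0.5366.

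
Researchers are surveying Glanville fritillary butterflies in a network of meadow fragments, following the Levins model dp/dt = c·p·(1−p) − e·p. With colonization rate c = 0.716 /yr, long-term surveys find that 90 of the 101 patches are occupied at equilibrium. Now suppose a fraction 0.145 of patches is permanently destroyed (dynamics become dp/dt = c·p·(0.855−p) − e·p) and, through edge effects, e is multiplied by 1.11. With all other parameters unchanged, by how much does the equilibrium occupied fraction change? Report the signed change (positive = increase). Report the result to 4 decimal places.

Observed p* = 90/101 = 0.89109.
Balance c(1−p*) = e gives e = 0.716×(1 − 0.89109) = 0.07798.
New p* = 0.855 − e/c = 0.855 − 0.08656/0.71600 = 0.73411.
Δp* = 0.73411 − 0.89109 = -0.15698.

-0.1570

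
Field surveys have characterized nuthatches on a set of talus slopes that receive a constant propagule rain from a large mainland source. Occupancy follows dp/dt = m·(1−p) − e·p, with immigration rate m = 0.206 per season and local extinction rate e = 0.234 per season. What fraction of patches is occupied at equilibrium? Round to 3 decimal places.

At equilibrium the propagule rain into empty patches balances local extinction: m(1−p*) = e·p*.
p* = m/(m+e) = 0.206/(0.206+0.234) = 0.206/0.4400 = 0.4682.

0.468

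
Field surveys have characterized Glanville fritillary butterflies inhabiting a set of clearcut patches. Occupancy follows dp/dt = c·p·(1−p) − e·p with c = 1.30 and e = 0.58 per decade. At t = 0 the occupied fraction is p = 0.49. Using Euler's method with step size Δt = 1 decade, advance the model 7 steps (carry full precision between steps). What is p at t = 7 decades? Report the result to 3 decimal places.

0.554

Update rule: p ← p + [c·p·(1−p) − e·p]·Δt with Δt = 1.
step 1: Δp = +0.04067, p = 0.53067
step 2: Δp = +0.01599, p = 0.54666
step 3: Δp = +0.00511, p = 0.55177
step 4: Δp = +0.00149, p = 0.55326
step 5: Δp = +0.00042, p = 0.55368
step 6: Δp = +0.00012, p = 0.55380
step 7: Δp = +0.00003, p = 0.55383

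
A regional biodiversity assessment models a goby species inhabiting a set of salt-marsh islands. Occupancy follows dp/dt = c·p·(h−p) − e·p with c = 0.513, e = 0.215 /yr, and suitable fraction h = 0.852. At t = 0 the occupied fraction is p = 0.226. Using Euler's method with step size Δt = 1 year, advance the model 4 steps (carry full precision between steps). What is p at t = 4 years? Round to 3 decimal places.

Update rule: p ← p + [c·p·(h−p) − e·p]·Δt with Δt = 1.
  1  |  dp/dt·Δt = +0.023987  |  p_1 = 0.249987
  2  |  dp/dt·Δt = +0.023457  |  p_2 = 0.273444
  3  |  dp/dt·Δt = +0.022368  |  p_3 = 0.295812
  4  |  dp/dt·Δt = +0.020803  |  p_4 = 0.316614

0.317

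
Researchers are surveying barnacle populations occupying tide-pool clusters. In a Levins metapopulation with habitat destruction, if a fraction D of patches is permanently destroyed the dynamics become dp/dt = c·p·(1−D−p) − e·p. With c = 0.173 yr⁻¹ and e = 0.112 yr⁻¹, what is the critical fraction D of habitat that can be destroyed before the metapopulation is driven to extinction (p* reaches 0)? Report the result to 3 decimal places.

0.353

The nontrivial equilibrium is p* = (1−D) − e/c; extinction occurs when this hits zero.
So D_crit = 1 − e/c = 1 − 0.112/0.173 = 1 − 0.6474 = 0.3526.
This equals the undisturbed p*, a classic result of Lande's extension.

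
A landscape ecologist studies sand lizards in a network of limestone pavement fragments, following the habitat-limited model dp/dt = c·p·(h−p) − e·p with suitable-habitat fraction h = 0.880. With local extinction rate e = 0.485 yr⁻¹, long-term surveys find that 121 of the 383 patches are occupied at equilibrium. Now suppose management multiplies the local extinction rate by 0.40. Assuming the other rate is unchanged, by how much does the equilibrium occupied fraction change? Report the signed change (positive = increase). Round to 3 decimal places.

Observed p* = 121/383 = 0.31593.
Balance c(h−p*) = e gives c = e/(0.88 − 0.31593) = 0.485/0.56407 = 0.85982.
New p* = 0.88 − e/c = 0.88 − 0.19400/0.85982 = 0.65437.
Δp* = 0.65437 − 0.31593 = +0.33844.

0.338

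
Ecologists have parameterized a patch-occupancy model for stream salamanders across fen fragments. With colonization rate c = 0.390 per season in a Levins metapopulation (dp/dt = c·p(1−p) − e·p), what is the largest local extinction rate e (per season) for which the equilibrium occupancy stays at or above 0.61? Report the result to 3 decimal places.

1 − e/c ≥ 0.61 ⇒ e ≤ c(1 − 0.61) = 0.390 × 0.3900.
e_max = 0.1521.

0.152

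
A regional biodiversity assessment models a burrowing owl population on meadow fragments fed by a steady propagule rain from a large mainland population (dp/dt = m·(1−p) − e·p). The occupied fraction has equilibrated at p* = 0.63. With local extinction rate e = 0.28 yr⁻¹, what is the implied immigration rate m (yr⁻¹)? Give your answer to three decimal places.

0.477

At equilibrium m(1−p*) = e·p*, so m = e·p*/(1−p*).
m = 0.28 × 0.63 / 0.3700 = 0.1764/0.3700 = 0.4768.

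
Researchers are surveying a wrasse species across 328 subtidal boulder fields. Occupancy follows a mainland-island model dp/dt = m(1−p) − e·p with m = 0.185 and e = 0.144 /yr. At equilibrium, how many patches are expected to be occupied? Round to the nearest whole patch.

184

p* = m/(m+e) = 0.185/0.3290 = 0.5623.
Expected occupied patches = N × p* = 328 × 0.5623 = 184.44 ≈ 184.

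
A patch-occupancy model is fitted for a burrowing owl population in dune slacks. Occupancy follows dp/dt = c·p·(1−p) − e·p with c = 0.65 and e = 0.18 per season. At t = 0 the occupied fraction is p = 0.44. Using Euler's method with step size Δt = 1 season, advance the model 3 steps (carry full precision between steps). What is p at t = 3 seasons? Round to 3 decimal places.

Update rule: p ← p + [c·p·(1−p) − e·p]·Δt with Δt = 1.
p: 0.44000 → 0.52096  (Δp = +0.08096)
p: 0.52096 → 0.58940  (Δp = +0.06844)
p: 0.58940 → 0.64061  (Δp = +0.05121)

0.641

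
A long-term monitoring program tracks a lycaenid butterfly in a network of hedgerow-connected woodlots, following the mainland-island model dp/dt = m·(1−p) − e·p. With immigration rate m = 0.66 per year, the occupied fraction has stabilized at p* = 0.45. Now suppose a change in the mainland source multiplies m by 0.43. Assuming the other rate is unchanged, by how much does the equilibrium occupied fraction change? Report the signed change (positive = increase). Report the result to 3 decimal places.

Balance m(1−p*) = e·p* gives e = m(1−p*)/p* = 0.66×0.55000/0.45000 = 0.80667.
New p* = m/(m+e) = 0.28380/(0.28380+0.80667) = 0.26025.
Δp* = 0.26025 − 0.45000 = -0.18975.

-0.190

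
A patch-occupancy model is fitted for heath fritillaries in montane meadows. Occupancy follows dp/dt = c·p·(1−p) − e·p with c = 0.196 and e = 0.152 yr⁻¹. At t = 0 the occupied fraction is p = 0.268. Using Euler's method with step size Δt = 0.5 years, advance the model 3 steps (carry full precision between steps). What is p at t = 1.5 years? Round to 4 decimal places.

Update rule: p ← p + [c·p·(1−p) − e·p]·Δt with Δt = 0.5.
  1  |  dp/dt·Δt = -0.001143  |  p_1 = 0.266857
  2  |  dp/dt·Δt = -0.001108  |  p_2 = 0.265749
  3  |  dp/dt·Δt = -0.001075  |  p_3 = 0.264675

0.2647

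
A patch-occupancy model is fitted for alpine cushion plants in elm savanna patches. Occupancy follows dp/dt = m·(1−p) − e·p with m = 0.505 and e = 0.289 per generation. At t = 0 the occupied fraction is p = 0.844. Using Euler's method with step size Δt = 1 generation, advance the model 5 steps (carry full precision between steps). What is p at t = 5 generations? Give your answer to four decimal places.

Update rule: p ← p + [m·(1−p) − e·p]·Δt with Δt = 1.
t = 1: p = 0.84400 + (-0.16514) = 0.67886
t = 2: p = 0.67886 + (-0.03402) = 0.64485
t = 3: p = 0.64485 + (-0.00701) = 0.63784
t = 4: p = 0.63784 + (-0.00144) = 0.63639
t = 5: p = 0.63639 + (-0.00030) = 0.63610

0.6361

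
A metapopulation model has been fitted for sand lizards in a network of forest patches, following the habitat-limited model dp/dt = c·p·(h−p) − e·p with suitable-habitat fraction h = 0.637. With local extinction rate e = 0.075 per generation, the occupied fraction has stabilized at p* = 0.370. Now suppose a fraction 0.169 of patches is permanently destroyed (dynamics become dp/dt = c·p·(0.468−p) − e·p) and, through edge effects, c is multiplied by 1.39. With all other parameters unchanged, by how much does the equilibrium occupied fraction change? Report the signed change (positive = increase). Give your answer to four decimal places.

-0.0941

Balance c(h−p*) = e gives c = e/(0.637 − 0.37000) = 0.075/0.26700 = 0.28090.
New p* = 0.468 − e/c = 0.468 − 0.07500/0.39045 = 0.27591.
Δp* = 0.27591 − 0.37000 = -0.09409.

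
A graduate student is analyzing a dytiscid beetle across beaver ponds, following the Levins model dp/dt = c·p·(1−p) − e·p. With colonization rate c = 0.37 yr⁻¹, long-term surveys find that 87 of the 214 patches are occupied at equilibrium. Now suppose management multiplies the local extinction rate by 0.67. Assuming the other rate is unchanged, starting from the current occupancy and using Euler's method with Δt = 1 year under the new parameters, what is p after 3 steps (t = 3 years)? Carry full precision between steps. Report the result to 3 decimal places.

Observed p* = 87/214 = 0.40654.
Balance c(1−p*) = e gives e = 0.37×(1 − 0.40654) = 0.21958.
Starting from p₀ = 0.40654; update p ← p + (dp/dt)·Δt with the new parameters.
  1  |  dp/dt·Δt = +0.029459  |  p_1 = 0.436001
  2  |  dp/dt·Δt = +0.026841  |  p_2 = 0.462841
  3  |  dp/dt·Δt = +0.023897  |  p_3 = 0.486738

0.487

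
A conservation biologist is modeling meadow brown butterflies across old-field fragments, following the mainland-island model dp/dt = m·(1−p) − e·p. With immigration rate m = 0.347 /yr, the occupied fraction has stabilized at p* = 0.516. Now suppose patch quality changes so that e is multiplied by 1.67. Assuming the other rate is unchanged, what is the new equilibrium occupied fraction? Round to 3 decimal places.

0.390

Balance m(1−p*) = e·p* gives e = m(1−p*)/p* = 0.347×0.48400/0.51600 = 0.32548.
New p* = m/(m+e) = 0.34700/(0.34700+0.54355) = 0.38965.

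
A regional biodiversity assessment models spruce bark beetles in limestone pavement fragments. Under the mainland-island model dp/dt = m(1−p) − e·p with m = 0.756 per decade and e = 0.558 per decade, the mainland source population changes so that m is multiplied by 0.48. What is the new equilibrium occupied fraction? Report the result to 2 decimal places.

0.39

Before: p* = 0.756/(0.756+0.558) = 0.5753.
After: m = 0.36288, e = 0.558; p* = 0.36288/0.9209 = 0.3941.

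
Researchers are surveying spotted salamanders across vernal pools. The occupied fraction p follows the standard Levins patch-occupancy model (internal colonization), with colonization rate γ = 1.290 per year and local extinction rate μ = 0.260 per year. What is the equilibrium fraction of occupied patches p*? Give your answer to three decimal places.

0.798

Setting dp/dt = 0 and dividing through by p* gives γ·(1−p*) = μ.
So p* = 1 − μ/γ = 1 − 0.260/1.290 = 1 − 0.2016 = 0.7984.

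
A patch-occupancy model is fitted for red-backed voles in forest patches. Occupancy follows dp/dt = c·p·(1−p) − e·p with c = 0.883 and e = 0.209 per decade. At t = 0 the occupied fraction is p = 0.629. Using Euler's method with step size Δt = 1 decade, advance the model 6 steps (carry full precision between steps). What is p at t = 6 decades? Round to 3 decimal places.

0.763

Update rule: p ← p + [c·p·(1−p) − e·p]·Δt with Δt = 1.
  1  |  dp/dt·Δt = +0.074595  |  p_1 = 0.703595
  2  |  dp/dt·Δt = +0.037097  |  p_2 = 0.740692
  3  |  dp/dt·Δt = +0.014791  |  p_3 = 0.755483
  4  |  dp/dt·Δt = +0.005219  |  p_4 = 0.760702
  5  |  dp/dt·Δt = +0.001750  |  p_5 = 0.762452
  6  |  dp/dt·Δt = +0.000576  |  p_6 = 0.763027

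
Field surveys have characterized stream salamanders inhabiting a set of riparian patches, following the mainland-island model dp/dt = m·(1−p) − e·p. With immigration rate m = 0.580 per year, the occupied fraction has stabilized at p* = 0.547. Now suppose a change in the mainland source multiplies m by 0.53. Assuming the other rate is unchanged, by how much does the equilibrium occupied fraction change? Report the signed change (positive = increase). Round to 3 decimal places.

-0.157

Balance m(1−p*) = e·p* gives e = m(1−p*)/p* = 0.580×0.45300/0.54700 = 0.48033.
New p* = m/(m+e) = 0.30740/(0.30740+0.48033) = 0.39024.
Δp* = 0.39024 − 0.54700 = -0.15676.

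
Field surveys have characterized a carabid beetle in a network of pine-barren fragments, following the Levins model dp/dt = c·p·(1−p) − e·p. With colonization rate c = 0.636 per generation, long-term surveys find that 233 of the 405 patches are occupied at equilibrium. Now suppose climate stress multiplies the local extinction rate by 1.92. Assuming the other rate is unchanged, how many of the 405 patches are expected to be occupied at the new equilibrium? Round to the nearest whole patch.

Observed p* = 233/405 = 0.57531.
Balance c(1−p*) = e gives e = 0.636×(1 − 0.57531) = 0.27010.
New p* = 1 − e/c = 1 − 0.51859/0.63600 = 0.18461.
Expected occupied = 405 × 0.18461 = 74.77 ≈ 75.

75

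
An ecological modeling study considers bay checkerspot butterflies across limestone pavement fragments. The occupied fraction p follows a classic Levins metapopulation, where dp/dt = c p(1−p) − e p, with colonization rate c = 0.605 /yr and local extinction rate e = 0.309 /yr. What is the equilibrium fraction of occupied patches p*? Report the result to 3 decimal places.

Setting dp/dt = 0 and dividing through by p* gives c·(1−p*) = e.
So p* = 1 − e/c = 1 − 0.309/0.605 = 1 − 0.5107 = 0.4893.

0.489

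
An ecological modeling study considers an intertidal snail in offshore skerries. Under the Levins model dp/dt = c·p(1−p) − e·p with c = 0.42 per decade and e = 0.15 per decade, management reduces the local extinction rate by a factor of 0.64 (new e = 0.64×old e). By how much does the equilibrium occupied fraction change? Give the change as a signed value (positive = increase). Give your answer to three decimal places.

0.129

Before: p* = 1 − 0.15/0.42 = 0.6429.
After the change, c = 0.42, e = 0.096, so p* = 1 − 0.096/0.42 = 0.7714.
Δp* = 0.7714 − 0.6429 = +0.1286.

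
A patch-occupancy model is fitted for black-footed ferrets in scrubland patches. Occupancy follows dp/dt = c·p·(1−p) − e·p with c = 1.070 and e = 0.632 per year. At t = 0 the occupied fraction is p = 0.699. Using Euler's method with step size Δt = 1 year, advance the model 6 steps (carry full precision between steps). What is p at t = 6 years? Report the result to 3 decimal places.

0.412

Update rule: p ← p + [c·p·(1−p) − e·p]·Δt with Δt = 1.
t = 1: p = 0.69900 + (-0.21664) = 0.48236
t = 2: p = 0.48236 + (-0.03768) = 0.44468
t = 3: p = 0.44468 + (-0.01681) = 0.42787
t = 4: p = 0.42787 + (-0.00848) = 0.41939
t = 5: p = 0.41939 + (-0.00451) = 0.41488
t = 6: p = 0.41488 + (-0.00246) = 0.41242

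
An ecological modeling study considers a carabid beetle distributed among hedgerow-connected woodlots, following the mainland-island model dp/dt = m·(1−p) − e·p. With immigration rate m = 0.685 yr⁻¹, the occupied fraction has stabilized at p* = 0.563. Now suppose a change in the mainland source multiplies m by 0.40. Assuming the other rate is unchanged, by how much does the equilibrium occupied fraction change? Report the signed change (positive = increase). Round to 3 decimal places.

-0.223

Balance m(1−p*) = e·p* gives e = m(1−p*)/p* = 0.685×0.43700/0.56300 = 0.53170.
New p* = m/(m+e) = 0.27400/(0.27400+0.53170) = 0.34008.
Δp* = 0.34008 − 0.56300 = -0.22292.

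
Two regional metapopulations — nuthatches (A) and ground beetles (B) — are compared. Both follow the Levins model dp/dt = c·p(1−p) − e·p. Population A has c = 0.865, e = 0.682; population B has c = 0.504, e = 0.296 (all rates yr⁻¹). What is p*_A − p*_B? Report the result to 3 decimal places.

-0.201

A: p*_A = 1 − 0.682/0.865 = 0.2116.
B: p*_B = 1 − 0.296/0.504 = 0.4127.
p*_A − p*_B = 0.2116 − 0.4127 = -0.2011.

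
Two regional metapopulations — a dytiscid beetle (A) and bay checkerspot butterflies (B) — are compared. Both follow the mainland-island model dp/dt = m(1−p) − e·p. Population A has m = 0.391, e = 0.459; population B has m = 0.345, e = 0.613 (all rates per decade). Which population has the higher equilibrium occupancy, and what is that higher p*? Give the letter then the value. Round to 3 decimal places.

A, 0.460

A: p*_A = m/(m+e) = 0.391/0.8500 = 0.4600.
B: p*_B = 0.345/0.9580 = 0.3601.
A is higher at 0.4600.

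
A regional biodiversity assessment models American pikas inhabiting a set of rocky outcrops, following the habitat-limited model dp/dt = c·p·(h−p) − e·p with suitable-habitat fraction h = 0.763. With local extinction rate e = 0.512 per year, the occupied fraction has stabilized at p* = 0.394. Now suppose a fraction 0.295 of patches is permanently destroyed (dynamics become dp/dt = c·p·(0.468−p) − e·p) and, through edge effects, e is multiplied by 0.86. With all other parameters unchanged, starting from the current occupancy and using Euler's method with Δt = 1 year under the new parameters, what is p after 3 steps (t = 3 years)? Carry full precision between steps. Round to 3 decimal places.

Balance c(h−p*) = e gives c = e/(0.763 − 0.39400) = 0.512/0.36900 = 1.38753.
Starting from p₀ = 0.39400; update p ← p + (dp/dt)·Δt with the new parameters.
  1  |  dp/dt·Δt = -0.133031  |  p_1 = 0.260969
  2  |  dp/dt·Δt = -0.039943  |  p_2 = 0.221026
  3  |  dp/dt·Δt = -0.021580  |  p_3 = 0.199446

0.199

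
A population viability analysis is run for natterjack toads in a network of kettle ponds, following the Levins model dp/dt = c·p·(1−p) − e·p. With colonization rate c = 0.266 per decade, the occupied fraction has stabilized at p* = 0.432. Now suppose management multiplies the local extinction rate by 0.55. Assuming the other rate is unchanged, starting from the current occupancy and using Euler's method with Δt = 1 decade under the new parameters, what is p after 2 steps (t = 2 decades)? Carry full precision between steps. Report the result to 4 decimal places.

Balance c(1−p*) = e gives e = 0.266×(1 − 0.43200) = 0.15109.
Starting from p₀ = 0.43200; update p ← p + (dp/dt)·Δt with the new parameters.
  1  |  dp/dt·Δt = +0.029372  |  p_1 = 0.461372
  2  |  dp/dt·Δt = +0.027764  |  p_2 = 0.489135

0.4891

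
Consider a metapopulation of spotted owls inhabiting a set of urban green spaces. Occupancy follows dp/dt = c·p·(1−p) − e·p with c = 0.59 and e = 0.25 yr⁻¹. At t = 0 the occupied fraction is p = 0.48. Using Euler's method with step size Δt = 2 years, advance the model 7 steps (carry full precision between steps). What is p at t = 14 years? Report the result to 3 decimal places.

Update rule: p ← p + [c·p·(1−p) − e·p]·Δt with Δt = 2.
p: 0.48000 → 0.53453  (Δp = +0.05453)
p: 0.53453 → 0.56086  (Δp = +0.02633)
p: 0.56086 → 0.57106  (Δp = +0.01020)
p: 0.57106 → 0.57457  (Δp = +0.00351)
p: 0.57457 → 0.57572  (Δp = +0.00115)
p: 0.57572 → 0.57610  (Δp = +0.00037)
p: 0.57610 → 0.57621  (Δp = +0.00012)

0.576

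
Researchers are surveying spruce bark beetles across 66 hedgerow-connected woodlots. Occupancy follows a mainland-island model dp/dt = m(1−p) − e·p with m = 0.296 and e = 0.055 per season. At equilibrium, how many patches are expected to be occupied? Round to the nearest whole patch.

56

p* = m/(m+e) = 0.296/0.3510 = 0.8433.
Expected occupied patches = N × p* = 66 × 0.8433 = 55.66 ≈ 56.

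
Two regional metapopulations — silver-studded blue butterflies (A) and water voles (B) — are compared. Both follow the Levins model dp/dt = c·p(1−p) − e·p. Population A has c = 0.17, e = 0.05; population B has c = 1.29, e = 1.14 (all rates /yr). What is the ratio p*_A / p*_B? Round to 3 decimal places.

A: p*_A = 1 − 0.05/0.17 = 0.7059.
B: p*_B = 1 − 1.14/1.29 = 0.1163.
p*_A / p*_B = 0.7059/0.1163 = 6.0706.

6.071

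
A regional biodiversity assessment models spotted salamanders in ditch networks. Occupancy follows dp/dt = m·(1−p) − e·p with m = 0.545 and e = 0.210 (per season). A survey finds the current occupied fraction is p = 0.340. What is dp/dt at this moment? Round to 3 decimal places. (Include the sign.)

0.288

Colonization term: m·(1−p) = 0.545×0.6600 = 0.35970.
Extinction term: e·p = 0.07140.
dp/dt = 0.35970 − 0.07140 = 0.28830.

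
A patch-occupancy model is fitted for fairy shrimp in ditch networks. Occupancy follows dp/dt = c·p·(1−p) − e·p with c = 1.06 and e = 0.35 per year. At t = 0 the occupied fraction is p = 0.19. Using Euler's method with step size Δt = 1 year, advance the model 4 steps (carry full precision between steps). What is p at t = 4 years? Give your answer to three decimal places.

0.601

Update rule: p ← p + [c·p·(1−p) − e·p]·Δt with Δt = 1.
p: 0.19000 → 0.28663  (Δp = +0.09663)
p: 0.28663 → 0.40306  (Δp = +0.11642)
p: 0.40306 → 0.51702  (Δp = +0.11397)
p: 0.51702 → 0.60076  (Δp = +0.08373)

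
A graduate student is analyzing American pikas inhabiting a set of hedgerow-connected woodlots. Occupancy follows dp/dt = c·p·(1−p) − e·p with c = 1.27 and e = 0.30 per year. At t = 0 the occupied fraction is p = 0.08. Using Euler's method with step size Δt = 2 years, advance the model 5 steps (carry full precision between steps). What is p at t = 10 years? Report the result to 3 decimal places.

0.828

Update rule: p ← p + [c·p·(1−p) − e·p]·Δt with Δt = 2.
  1  |  dp/dt·Δt = +0.138944  |  p_1 = 0.218944
  2  |  dp/dt·Δt = +0.302993  |  p_2 = 0.521937
  3  |  dp/dt·Δt = +0.320616  |  p_3 = 0.842552
  4  |  dp/dt·Δt = -0.168580  |  p_4 = 0.673972
  5  |  dp/dt·Δt = +0.153741  |  p_5 = 0.827713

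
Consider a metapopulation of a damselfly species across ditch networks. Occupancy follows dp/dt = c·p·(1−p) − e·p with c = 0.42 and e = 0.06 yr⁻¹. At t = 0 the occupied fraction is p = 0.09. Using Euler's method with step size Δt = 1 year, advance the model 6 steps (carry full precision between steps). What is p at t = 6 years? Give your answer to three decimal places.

0.395

Update rule: p ← p + [c·p·(1−p) − e·p]·Δt with Δt = 1.
step 1: Δp = +0.02900, p = 0.11900
step 2: Δp = +0.03689, p = 0.15589
step 3: Δp = +0.04591, p = 0.20180
step 4: Δp = +0.05554, p = 0.25735
step 5: Δp = +0.06483, p = 0.32218
step 6: Δp = +0.07239, p = 0.39457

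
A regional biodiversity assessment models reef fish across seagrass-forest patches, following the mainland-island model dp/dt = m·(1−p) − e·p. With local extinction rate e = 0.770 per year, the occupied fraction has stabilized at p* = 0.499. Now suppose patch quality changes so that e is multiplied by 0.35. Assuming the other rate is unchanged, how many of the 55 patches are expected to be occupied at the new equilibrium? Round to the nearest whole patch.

Balance m(1−p*) = e·p* gives m = e·p*/(1−p*) = 0.770×0.49900/0.50100 = 0.76693.
New p* = m/(m+e) = 0.76693/(0.76693+0.26950) = 0.73997.
Expected occupied = 55 × 0.73997 = 40.70 ≈ 41.

41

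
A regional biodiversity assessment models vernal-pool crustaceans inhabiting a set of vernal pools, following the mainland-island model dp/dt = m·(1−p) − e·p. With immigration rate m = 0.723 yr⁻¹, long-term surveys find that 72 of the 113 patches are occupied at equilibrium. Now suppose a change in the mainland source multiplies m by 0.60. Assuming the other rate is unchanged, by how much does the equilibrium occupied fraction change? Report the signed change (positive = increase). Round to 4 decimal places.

-0.1241

Observed p* = 72/113 = 0.63717.
Balance m(1−p*) = e·p* gives e = m(1−p*)/p* = 0.723×0.36283/0.63717 = 0.41171.
New p* = m/(m+e) = 0.43380/(0.43380+0.41171) = 0.51306.
Δp* = 0.51306 − 0.63717 = -0.12411.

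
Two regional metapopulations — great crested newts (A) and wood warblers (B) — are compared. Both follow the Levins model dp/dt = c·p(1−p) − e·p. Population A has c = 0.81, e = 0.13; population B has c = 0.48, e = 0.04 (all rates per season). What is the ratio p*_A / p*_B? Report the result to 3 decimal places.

0.916

A: p*_A = 1 − 0.13/0.81 = 0.8395.
B: p*_B = 1 − 0.04/0.48 = 0.9167.
p*_A / p*_B = 0.8395/0.9167 = 0.9158.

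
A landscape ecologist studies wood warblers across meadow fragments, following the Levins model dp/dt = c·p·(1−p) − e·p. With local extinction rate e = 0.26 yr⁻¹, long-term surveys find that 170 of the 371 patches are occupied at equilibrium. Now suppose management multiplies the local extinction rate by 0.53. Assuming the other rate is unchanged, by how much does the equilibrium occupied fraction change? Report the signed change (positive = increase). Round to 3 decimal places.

0.255

Observed p* = 170/371 = 0.45822.
Balance c(1−p*) = e gives c = e/(1 − 0.45822) = 0.26/0.54178 = 0.47990.
New p* = 1 − e/c = 1 − 0.13780/0.47990 = 0.71286.
Δp* = 0.71286 − 0.45822 = +0.25464.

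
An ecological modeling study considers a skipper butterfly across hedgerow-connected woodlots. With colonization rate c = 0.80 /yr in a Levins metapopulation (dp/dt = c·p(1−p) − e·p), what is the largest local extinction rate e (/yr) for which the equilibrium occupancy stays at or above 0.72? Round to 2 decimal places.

0.22

1 − e/c ≥ 0.72 ⇒ e ≤ c(1 − 0.72) = 0.80 × 0.2800.
e_max = 0.2240.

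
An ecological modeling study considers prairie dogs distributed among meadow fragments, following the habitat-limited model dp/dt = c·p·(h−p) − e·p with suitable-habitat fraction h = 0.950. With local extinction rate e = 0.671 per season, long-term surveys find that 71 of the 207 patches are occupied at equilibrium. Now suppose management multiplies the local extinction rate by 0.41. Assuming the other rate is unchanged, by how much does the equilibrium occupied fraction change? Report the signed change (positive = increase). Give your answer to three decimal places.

0.358

Observed p* = 71/207 = 0.34300.
Balance c(h−p*) = e gives c = e/(0.95 − 0.34300) = 0.671/0.60700 = 1.10544.
New p* = 0.95 − e/c = 0.95 − 0.27511/1.10544 = 0.70113.
Δp* = 0.70113 − 0.34300 = +0.35813.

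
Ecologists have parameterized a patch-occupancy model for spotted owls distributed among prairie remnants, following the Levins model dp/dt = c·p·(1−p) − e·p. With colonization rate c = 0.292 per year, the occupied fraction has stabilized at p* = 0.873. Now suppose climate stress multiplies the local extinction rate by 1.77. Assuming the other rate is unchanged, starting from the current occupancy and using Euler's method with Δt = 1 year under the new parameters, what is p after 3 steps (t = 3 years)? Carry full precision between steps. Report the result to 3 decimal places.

Balance c(1−p*) = e gives e = 0.292×(1 − 0.87300) = 0.03708.
Starting from p₀ = 0.87300; update p ← p + (dp/dt)·Δt with the new parameters.
  1  |  dp/dt·Δt = -0.024928  |  p_1 = 0.848072
  2  |  dp/dt·Δt = -0.018043  |  p_2 = 0.830028
  3  |  dp/dt·Δt = -0.013286  |  p_3 = 0.816742

0.817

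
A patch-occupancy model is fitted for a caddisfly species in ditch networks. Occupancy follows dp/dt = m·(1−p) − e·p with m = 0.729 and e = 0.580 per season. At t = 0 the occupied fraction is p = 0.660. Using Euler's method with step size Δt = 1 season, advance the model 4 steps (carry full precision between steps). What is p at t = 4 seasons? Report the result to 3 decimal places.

Update rule: p ← p + [m·(1−p) − e·p]·Δt with Δt = 1.
t = 1: p = 0.66000 + (-0.13494) = 0.52506
t = 2: p = 0.52506 + (+0.04170) = 0.56676
t = 3: p = 0.56676 + (-0.01288) = 0.55387
t = 4: p = 0.55387 + (+0.00398) = 0.55785

0.558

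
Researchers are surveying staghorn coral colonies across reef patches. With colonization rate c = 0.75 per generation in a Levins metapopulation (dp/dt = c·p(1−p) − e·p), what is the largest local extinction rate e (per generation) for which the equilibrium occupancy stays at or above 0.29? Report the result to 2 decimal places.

0.53

1 − e/c ≥ 0.29 ⇒ e ≤ c(1 − 0.29) = 0.75 × 0.7100.
e_max = 0.5325.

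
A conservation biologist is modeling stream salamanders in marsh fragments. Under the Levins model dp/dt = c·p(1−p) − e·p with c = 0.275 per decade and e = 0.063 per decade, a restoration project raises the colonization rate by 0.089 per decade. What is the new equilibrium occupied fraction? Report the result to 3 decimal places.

0.827

Before: p* = 1 − 0.063/0.275 = 0.7709.
After the change, c = 0.364, e = 0.063, so p* = 1 − 0.063/0.364 = 0.8269.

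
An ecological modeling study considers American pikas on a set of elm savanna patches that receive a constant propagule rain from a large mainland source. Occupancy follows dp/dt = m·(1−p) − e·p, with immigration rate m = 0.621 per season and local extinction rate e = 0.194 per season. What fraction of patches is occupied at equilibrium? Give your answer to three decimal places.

At equilibrium the propagule rain into empty patches balances local extinction: m(1−p*) = e·p*.
p* = m/(m+e) = 0.621/(0.621+0.194) = 0.621/0.8150 = 0.7620.

0.762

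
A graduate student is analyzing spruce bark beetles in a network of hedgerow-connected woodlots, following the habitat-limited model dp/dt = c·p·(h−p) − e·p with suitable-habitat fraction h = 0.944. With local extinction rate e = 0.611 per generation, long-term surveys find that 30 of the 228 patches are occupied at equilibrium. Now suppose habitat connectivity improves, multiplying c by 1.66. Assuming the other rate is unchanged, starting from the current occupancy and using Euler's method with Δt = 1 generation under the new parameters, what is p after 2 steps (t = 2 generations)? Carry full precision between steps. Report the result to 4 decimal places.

0.2469

Observed p* = 30/228 = 0.13158.
Balance c(h−p*) = e gives c = e/(0.944 − 0.13158) = 0.611/0.81242 = 0.75207.
Starting from p₀ = 0.13158; update p ← p + (dp/dt)·Δt with the new parameters.
step 1: Δp = +0.05306, p = 0.18464
step 2: Δp = +0.06223, p = 0.24687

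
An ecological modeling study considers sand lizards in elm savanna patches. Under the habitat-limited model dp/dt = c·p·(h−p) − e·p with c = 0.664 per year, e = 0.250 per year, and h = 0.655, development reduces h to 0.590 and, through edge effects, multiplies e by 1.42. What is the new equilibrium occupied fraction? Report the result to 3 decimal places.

0.055

Before: p* = h − e/c = 0.655 − 0.250/0.664 = 0.655 − 0.3765 = 0.2785.
After: c = 0.664, e = 0.355, h = 0.590; p* = 0.590 − 0.355/0.664 = 0.0554.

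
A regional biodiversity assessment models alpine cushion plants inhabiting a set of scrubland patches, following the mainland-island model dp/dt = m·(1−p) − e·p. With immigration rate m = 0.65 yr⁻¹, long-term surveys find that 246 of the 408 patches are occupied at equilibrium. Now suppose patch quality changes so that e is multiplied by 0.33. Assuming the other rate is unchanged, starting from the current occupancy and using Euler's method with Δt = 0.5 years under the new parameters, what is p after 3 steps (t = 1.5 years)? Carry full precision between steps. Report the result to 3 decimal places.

Observed p* = 246/408 = 0.60294.
Balance m(1−p*) = e·p* gives e = m(1−p*)/p* = 0.65×0.39706/0.60294 = 0.42805.
Starting from p₀ = 0.60294; update p ← p + (dp/dt)·Δt with the new parameters.
  1  |  dp/dt·Δt = +0.086460  |  p_1 = 0.689401
  2  |  dp/dt·Δt = +0.052254  |  p_2 = 0.741654
  3  |  dp/dt·Δt = +0.031581  |  p_3 = 0.773235

0.773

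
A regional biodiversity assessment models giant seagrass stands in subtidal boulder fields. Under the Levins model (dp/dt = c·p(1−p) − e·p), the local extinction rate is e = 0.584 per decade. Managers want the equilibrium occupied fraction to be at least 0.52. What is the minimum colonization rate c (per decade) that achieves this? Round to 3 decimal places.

p* = 1 − e/c ≥ 0.52 requires e/c ≤ 0.4800, i.e. c ≥ e/0.4800.
c_min = 0.584/0.4800 = 1.2167.

1.217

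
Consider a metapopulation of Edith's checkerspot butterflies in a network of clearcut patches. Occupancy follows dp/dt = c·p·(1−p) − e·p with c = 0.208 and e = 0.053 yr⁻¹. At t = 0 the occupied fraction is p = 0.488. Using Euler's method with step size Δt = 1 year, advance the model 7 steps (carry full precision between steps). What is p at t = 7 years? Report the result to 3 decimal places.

Update rule: p ← p + [c·p·(1−p) − e·p]·Δt with Δt = 1.
  1  |  dp/dt·Δt = +0.026106  |  p_1 = 0.514106
  2  |  dp/dt·Δt = +0.024711  |  p_2 = 0.538817
  3  |  dp/dt·Δt = +0.023129  |  p_3 = 0.561946
  4  |  dp/dt·Δt = +0.021419  |  p_4 = 0.583365
  5  |  dp/dt·Δt = +0.019636  |  p_5 = 0.603001
  6  |  dp/dt·Δt = +0.017834  |  p_6 = 0.620835
  7  |  dp/dt·Δt = +0.016059  |  p_7 = 0.636894

0.637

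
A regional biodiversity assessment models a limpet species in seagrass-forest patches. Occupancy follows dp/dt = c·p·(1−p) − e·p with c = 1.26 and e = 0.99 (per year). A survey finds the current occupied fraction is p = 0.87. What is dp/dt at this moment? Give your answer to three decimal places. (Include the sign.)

-0.719

Colonization term: c·p·(1−p) = 1.26×0.87×0.1300 = 0.14251.
Extinction term: e·p = 0.86130.
dp/dt = 0.14251 − 0.86130 = -0.71879.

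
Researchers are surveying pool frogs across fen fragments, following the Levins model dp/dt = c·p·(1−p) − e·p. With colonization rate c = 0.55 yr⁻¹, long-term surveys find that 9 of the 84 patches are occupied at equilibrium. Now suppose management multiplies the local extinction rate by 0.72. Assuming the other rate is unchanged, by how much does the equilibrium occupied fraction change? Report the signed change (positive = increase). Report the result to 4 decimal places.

Observed p* = 9/84 = 0.10714.
Balance c(1−p*) = e gives e = 0.55×(1 − 0.10714) = 0.49107.
New p* = 1 − e/c = 1 − 0.35357/0.55000 = 0.35715.
Δp* = 0.35715 − 0.10714 = +0.25001.

0.2500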